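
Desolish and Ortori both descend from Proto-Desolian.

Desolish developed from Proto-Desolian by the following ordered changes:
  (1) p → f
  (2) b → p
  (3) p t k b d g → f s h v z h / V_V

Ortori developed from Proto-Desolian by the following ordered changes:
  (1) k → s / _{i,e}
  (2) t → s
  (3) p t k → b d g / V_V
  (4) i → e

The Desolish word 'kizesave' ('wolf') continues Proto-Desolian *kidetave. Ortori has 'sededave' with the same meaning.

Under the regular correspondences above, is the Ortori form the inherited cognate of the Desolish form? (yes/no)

Derive the expected Ortori reflex of *kidetave:
Ortori: *kidetave
  kidetave → sidetave   [palatalisation]
  sidetave → sidesave   [unconditioned shift]
  sidesave (rule 3 does not apply)
  sidesave → sedesave   [vowel merger]
  giving Ortori sedesave.
The regular Ortori reflex would be 'sedesave', but the attested form is 'sededave'. The correspondence is irregular, so they are not cognates (the Ortori form has a different source).

no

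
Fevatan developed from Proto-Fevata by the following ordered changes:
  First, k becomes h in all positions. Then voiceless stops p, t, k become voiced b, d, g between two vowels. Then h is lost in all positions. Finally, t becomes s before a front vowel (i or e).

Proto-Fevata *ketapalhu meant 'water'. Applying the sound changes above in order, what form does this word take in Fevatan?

edabalu

Fevatan: start from *ketapalhu.
  rule 1 (unconditioned shift): ketapalhu → hetapalhu
  rule 2 (intervocalic voicing): hetapalhu → hedabalhu
  rule 3 (h-loss): hedabalhu → edabalu
  rule 4: no change — edabalu
  ⇒ Fevatan edabalu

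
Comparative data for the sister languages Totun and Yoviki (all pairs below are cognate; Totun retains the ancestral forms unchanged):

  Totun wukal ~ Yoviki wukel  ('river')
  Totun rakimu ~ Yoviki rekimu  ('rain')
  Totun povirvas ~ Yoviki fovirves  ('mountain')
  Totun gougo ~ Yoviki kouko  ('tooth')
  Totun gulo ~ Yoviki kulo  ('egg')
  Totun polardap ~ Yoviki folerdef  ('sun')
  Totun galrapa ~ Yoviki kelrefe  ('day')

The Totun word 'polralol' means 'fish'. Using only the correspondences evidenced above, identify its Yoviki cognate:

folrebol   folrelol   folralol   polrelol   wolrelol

folrelol

povirvas ~ fovirves, polardap ~ folerdef — Totun p corresponds to Yoviki f word-initially before a back vowel.
wukal ~ wukel, rakimu ~ rekimu — Totun a corresponds to Yoviki e after a consonant, before a consonant other than r, m, n, p, b, f, v.
Applying these to Totun 'polralol':
  polralol → folralol   (p→f word-initially before a back vowel)
  folralol → folrelol   (a→e after a consonant, before a consonant other than r, m, n, p, b, f, v)
So the Yoviki cognate is 'folrelol'.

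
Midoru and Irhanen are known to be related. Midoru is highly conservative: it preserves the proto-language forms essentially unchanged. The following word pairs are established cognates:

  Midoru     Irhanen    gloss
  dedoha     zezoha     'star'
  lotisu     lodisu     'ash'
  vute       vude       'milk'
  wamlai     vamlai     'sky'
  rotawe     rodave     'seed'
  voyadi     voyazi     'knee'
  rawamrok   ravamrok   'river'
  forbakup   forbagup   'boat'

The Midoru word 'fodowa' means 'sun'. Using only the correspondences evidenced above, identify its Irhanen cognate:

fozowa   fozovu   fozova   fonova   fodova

dedoha ~ zezoha — Midoru d corresponds to Irhanen z between vowels (before a back vowel).
rawamrok ~ ravamrok — Midoru w corresponds to Irhanen v between vowels (before a back vowel).
Applying these to Midoru 'fodowa':
  fodowa → fozowa   (d→z between vowels (before a back vowel))
  fozowa → fozova   (w→v between vowels (before a back vowel))
So the Irhanen cognate is 'fozova'.

fozova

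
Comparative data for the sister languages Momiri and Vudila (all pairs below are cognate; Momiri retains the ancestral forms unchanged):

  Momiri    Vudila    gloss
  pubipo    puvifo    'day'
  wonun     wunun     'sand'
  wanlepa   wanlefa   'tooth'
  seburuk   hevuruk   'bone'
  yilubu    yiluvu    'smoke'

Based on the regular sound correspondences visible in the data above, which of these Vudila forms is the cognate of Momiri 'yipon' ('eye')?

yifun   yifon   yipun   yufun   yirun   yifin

yifun

pubipo ~ puvifo — Momiri p corresponds to Vudila f between vowels (before a back vowel).
wonun ~ wunun — Momiri o corresponds to Vudila u after a consonant, before a nasal.
Applying these to Momiri 'yipon':
  yipon → yifon   (p→f between vowels (before a back vowel))
  yifon → yifun   (o→u after a consonant, before a nasal)
So the Vudila cognate is 'yifun'.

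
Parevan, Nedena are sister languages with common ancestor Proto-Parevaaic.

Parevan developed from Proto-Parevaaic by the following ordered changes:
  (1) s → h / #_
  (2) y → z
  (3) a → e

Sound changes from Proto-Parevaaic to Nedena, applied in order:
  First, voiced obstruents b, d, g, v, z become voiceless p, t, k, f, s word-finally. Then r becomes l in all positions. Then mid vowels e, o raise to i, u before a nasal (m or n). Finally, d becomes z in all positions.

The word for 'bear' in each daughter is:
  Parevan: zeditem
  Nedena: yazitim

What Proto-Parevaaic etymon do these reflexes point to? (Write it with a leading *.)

*yaditem

Position 1: Parevan has z, Nedena has y. Nedena preserves y here (none of its changes turn any other segment into y), so the proto-segment is *y.
Position 3: Parevan has d, Nedena has z. Parevan preserves d here (none of its changes turn any other segment into d), so the proto-segment is *d.
Position 6: Parevan has e, Nedena has i. Taking the neighbouring segments as reconstructed: Parevan e could go back to *a or *e; Nedena i could go back to *e or *i — the one source consistent with every daughter is *e.
Continuing position by position gives *yaditem; check it forward:
Parevan: *yaditem
  yaditem (rule 1 does not apply)
  yaditem → zaditem   [unconditioned shift]
  zaditem → zeditem   [vowel merger]
  giving Parevan zeditem.
Nedena: *yaditem
  yaditem (rule 1 does not apply)
  yaditem (rule 2 does not apply)
  yaditem → yaditim   [pre-nasal raising]
  yaditim → yazitim   [unconditioned shift]
  giving Nedena yazitim.
*yaditem is the unique common source.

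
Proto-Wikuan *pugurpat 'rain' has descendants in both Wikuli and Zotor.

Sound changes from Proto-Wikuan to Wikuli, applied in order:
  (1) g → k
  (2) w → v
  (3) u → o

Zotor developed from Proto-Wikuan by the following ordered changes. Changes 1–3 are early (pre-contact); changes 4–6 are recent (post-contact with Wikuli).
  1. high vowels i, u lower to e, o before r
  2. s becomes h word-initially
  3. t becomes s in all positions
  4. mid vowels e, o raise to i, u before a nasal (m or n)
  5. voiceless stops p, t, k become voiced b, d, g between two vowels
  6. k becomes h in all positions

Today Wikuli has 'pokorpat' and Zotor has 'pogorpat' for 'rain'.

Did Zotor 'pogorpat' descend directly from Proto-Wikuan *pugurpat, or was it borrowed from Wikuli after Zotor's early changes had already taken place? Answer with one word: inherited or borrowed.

borrowed

If inherited, *pugurpat would pass through all of Zotor's changes:
Zotor: *pugurpat > pugorpat > pugorpas  (by pre-rhotic lowering, unconditioned shift)
If borrowed from Wikuli 'pokorpat' after the early changes, it would undergo only the recent ones:
  rule 4 (pre-nasal raising): no change (pokorpat)
  rule 5 (intervocalic voicing): pokorpat → pogorpat
  rule 6 (unconditioned shift): no change (pogorpat)
  ⇒ as a loan: pogorpat
Zotor 'pogorpat' matches the loan outcome 'pogorpat', not the inherited 'pugorpas' — it skipped the early Zotor changes, so it was borrowed from Wikuli.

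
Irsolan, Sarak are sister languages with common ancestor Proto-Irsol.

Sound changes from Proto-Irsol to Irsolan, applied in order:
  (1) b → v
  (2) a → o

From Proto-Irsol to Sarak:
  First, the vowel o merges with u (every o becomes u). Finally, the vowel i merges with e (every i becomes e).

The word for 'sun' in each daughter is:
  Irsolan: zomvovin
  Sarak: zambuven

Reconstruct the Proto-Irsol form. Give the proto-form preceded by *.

*zambovin

Position 5: Irsolan has o, Sarak has u. Taking the neighbouring segments as reconstructed: Irsolan o could go back to *a or *o; Sarak u could go back to *o or *u — the one source consistent with every daughter is *o.
Position 2: Irsolan has o, Sarak has a. Sarak preserves a here (none of its changes turn any other segment into a), so the proto-segment is *a.
Position 4: Irsolan has v, Sarak has b. Sarak preserves b here (none of its changes turn any other segment into b), so the proto-segment is *b.
This points to *zambovin. Verify forward in each daughter:
Irsolan: *zambovin > zamvovin > zomvovin  (by unconditioned shift, vowel merger)
Sarak: *zambovin > zambuvin > zambuven  (by vowel merger, vowel merger)
No other proto-form is consistent with every reflex, so the reconstruction is *zambovin.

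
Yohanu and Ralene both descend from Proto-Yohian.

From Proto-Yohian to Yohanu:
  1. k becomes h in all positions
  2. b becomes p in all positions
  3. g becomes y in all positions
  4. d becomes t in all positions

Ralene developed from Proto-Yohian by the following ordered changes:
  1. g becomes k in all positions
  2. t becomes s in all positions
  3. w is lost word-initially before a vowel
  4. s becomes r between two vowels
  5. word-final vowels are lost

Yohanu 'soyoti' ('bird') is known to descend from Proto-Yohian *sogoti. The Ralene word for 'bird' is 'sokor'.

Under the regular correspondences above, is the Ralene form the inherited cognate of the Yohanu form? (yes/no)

Derive the expected Ralene reflex of *sogoti:
Ralene: *sogoti > sokoti > sokosi > sokori > sokor  (by unconditioned shift, unconditioned shift, rhotacism, apocope)
Ralene 'sokor' matches the regular reflex exactly, so the pair is cognate.

yes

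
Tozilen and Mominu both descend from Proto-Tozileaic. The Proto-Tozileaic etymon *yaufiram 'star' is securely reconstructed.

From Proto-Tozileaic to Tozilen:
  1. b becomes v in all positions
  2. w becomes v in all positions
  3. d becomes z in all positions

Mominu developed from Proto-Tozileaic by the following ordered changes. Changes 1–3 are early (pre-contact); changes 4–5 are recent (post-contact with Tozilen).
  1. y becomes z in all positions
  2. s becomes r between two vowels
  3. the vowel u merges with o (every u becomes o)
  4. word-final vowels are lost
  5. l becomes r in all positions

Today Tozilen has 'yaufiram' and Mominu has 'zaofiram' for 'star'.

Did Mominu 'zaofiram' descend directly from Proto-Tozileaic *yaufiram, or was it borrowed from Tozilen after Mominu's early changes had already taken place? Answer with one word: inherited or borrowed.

inherited

If inherited, *yaufiram would pass through all of Mominu's changes:
Mominu: *yaufiram > zaufiram > zaofiram  (by unconditioned shift, vowel merger)
If borrowed from Tozilen 'yaufiram' after the early changes, it would undergo only the recent ones:
  rule 4 (apocope): no change (yaufiram)
  rule 5 (unconditioned shift): no change (yaufiram)
  ⇒ as a loan: yaufiram
Mominu 'zaofiram' matches the inherited outcome exactly, so it is an inherited cognate, not a loan.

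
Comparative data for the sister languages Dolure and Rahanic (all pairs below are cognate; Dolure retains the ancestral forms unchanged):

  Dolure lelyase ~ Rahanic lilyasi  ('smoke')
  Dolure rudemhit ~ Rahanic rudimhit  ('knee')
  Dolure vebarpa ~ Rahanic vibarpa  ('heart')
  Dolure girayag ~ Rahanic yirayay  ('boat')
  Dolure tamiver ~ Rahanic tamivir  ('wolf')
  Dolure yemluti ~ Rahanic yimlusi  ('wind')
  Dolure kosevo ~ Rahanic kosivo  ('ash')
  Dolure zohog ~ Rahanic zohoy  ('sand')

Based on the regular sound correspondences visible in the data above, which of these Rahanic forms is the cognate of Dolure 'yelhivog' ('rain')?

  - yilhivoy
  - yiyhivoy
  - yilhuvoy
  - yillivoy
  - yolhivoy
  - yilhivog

yilhivoy

lelyase ~ lilyasi — Dolure e corresponds to Rahanic i after a consonant, before a consonant other than r, m, n, p, b, f, v.
girayag ~ yirayay, zohog ~ zohoy — Dolure g corresponds to Rahanic y word-finally.
Applying these to Dolure 'yelhivog':
  yelhivog → yilhivog   (e→i after a consonant, before a consonant other than r, m, n, p, b, f, v)
  yilhivog → yilhivoy   (g→y word-finally)
So the Rahanic cognate is 'yilhivoy'.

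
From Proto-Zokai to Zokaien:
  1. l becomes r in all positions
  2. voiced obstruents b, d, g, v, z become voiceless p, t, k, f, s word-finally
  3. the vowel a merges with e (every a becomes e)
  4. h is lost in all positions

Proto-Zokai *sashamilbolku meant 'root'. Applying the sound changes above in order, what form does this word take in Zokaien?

sesemirborku

Zokaien: *sashamilbolku > sashamirborku > seshemirborku > sesemirborku  (by unconditioned shift, vowel merger, h-loss)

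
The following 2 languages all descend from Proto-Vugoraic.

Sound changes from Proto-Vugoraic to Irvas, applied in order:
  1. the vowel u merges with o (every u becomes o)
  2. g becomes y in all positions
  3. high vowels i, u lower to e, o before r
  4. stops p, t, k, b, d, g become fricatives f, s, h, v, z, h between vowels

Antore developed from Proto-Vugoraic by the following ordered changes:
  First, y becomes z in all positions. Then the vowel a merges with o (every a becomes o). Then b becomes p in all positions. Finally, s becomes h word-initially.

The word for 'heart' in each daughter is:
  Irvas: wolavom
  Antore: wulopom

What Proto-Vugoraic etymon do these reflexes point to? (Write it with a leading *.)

Position 4: Irvas has a, Antore has o. Irvas preserves a here (none of its changes turn any other segment into a), so the proto-segment is *a.
Position 2: Irvas has o, Antore has u. Antore preserves u here (none of its changes turn any other segment into u), so the proto-segment is *u.
Verify the candidate proto-form against each daughter:
Irvas: *wulabom > wolabom > wolavom  (by vowel merger, intervocalic lenition)
Antore: start from *wulabom.
  rule 1: no change — wulabom
  rule 2 (vowel merger): wulabom → wulobom
  rule 3 (unconditioned shift): wulobom → wulopom
  rule 4: no change — wulopom
  ⇒ Antore wulopom
No other proto-form is consistent with every reflex, so the reconstruction is *wulabom.

*wulabom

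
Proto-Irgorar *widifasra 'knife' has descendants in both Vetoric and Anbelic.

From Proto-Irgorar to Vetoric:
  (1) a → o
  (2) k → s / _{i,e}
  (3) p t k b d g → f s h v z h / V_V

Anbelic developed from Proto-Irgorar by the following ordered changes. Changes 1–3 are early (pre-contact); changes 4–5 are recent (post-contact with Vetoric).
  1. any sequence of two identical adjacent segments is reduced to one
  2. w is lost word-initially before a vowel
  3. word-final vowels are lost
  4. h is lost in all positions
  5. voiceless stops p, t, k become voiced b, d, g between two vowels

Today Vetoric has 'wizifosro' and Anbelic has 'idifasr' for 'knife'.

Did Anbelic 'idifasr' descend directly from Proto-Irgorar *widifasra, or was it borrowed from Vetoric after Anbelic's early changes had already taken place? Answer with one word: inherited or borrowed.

If inherited, *widifasra would pass through all of Anbelic's changes:
Anbelic: *widifasra
  widifasra (rule 1 does not apply)
  widifasra → idifasra   [glide loss]
  idifasra → idifasr   [apocope]
  idifasr (rule 4 does not apply)
  idifasr (rule 5 does not apply)
  giving Anbelic idifasr.
If borrowed from Vetoric 'wizifosro' after the early changes, it would undergo only the recent ones:
  rule 4 (h-loss): no change (wizifosro)
  rule 5 (intervocalic voicing): no change (wizifosro)
  ⇒ as a loan: wizifosro
Anbelic 'idifasr' matches the inherited outcome exactly, so it is an inherited cognate, not a loan.

inherited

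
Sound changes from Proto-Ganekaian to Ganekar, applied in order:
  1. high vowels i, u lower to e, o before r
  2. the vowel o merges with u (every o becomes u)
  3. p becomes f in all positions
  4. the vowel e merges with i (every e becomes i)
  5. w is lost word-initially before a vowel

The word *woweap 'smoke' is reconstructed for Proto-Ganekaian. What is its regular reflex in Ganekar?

uwiaf

Ganekar: start from *woweap.
  rule 1: no change — woweap
  rule 2 (vowel merger): woweap → wuweap
  rule 3 (unconditioned shift): wuweap → wuweaf
  rule 4 (vowel merger): wuweaf → wuwiaf
  rule 5 (glide loss): wuwiaf → uwiaf
  ⇒ Ganekar uwiaf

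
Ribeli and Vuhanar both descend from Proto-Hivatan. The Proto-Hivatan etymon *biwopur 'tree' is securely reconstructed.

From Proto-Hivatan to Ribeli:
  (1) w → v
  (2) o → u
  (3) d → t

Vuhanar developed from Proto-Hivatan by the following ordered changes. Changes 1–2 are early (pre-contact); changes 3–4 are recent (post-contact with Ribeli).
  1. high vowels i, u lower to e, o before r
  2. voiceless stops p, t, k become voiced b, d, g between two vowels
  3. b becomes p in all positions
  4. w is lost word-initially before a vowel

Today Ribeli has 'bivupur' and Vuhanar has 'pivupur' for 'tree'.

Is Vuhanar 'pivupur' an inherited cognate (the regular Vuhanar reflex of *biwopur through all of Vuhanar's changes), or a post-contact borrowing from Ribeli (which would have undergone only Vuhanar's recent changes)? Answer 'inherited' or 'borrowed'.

borrowed

If inherited, *biwopur would pass through all of Vuhanar's changes:
Vuhanar: *biwopur
  biwopur → biwopor   [pre-rhotic lowering]
  biwopor → biwobor   [intervocalic voicing]
  biwobor → piwopor   [unconditioned shift]
  piwopor (rule 4 does not apply)
  giving Vuhanar piwopor.
If borrowed from Ribeli 'bivupur' after the early changes, it would undergo only the recent ones:
  rule 3 (unconditioned shift): bivupur → pivupur
  rule 4 (glide loss): no change (pivupur)
  ⇒ as a loan: pivupur
Vuhanar 'pivupur' matches the loan outcome 'pivupur', not the inherited 'piwopor' — it skipped the early Vuhanar changes, so it was borrowed from Ribeli.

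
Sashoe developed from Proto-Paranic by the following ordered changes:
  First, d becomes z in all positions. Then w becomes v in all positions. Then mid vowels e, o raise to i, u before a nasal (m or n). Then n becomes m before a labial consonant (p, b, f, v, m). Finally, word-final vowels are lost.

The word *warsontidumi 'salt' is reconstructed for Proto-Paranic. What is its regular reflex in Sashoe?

Sashoe: *warsontidumi > warsontizumi > varsontizumi > varsuntizumi > varsuntizum  (by unconditioned shift, unconditioned shift, pre-nasal raising, apocope)

varsuntizum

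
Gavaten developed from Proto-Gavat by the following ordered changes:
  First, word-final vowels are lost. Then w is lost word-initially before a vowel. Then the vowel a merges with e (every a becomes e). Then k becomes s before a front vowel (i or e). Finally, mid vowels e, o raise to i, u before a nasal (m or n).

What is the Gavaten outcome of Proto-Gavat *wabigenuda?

ebiginud

Gavaten: *wabigenuda
  wabigenuda → wabigenud   [apocope]
  wabigenud → abigenud   [glide loss]
  abigenud → ebigenud   [vowel merger]
  ebigenud (rule 4 does not apply)
  ebigenud → ebiginud   [pre-nasal raising]
  giving Gavaten ebiginud.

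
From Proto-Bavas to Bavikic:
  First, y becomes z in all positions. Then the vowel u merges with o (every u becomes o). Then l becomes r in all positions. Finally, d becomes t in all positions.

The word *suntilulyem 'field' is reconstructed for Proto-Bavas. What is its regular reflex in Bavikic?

Bavikic: *suntilulyem
  suntilulyem → suntilulzem   [unconditioned shift]
  suntilulzem → sontilolzem   [vowel merger]
  sontilolzem → sontirorzem   [unconditioned shift]
  sontirorzem (rule 4 does not apply)
  giving Bavikic sontirorzem.

sontirorzem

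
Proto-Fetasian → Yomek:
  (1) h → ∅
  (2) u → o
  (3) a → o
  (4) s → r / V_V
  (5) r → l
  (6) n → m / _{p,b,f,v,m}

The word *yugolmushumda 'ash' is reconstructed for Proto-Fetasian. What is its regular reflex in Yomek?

Yomek: *yugolmushumda > yugolmusumda > yogolmosomda > yogolmosomdo > yogolmoromdo > yogolmolomdo  (by h-loss, vowel merger, vowel merger, rhotacism, unconditioned shift)

yogolmolomdo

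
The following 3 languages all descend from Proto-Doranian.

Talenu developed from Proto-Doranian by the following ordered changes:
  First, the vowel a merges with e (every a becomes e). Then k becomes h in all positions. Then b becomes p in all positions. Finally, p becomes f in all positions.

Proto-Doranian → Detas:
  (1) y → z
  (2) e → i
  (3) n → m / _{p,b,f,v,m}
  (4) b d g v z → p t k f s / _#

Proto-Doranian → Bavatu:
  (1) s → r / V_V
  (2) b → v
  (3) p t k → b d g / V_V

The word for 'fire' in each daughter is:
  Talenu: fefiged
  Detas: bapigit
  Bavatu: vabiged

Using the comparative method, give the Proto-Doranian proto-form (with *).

*bapiged

Position 3: Talenu has f, Detas has p, Bavatu has b. In Bavatu, b can only continue *p, so the proto-segment is *p.
Position 1: Talenu has f, Detas has b, Bavatu has v. Detas preserves b here (none of its changes turn any other segment into b), so the proto-segment is *b.
Position 7: Talenu has d, Detas has t, Bavatu has d. Talenu preserves d here (none of its changes turn any other segment into d), so the proto-segment is *d.
This points to *bapiged. Verify forward in each daughter:
Talenu: start from *bapiged.
  rule 1 (vowel merger): bapiged → bepiged
  rule 2: no change — bepiged
  rule 3 (unconditioned shift): bepiged → pepiged
  rule 4 (unconditioned shift): pepiged → fefiged
  ⇒ Talenu fefiged
Detas: start from *bapiged.
  rule 1: no change — bapiged
  rule 2 (vowel merger): bapiged → bapigid
  rule 3: no change — bapigid
  rule 4 (final devoicing): bapigid → bapigit
  ⇒ Detas bapigit
Bavatu: start from *bapiged.
  rule 1: no change — bapiged
  rule 2 (unconditioned shift): bapiged → vapiged
  rule 3 (intervocalic voicing): vapiged → vabiged
  ⇒ Bavatu vabiged
*bapiged is the unique common source.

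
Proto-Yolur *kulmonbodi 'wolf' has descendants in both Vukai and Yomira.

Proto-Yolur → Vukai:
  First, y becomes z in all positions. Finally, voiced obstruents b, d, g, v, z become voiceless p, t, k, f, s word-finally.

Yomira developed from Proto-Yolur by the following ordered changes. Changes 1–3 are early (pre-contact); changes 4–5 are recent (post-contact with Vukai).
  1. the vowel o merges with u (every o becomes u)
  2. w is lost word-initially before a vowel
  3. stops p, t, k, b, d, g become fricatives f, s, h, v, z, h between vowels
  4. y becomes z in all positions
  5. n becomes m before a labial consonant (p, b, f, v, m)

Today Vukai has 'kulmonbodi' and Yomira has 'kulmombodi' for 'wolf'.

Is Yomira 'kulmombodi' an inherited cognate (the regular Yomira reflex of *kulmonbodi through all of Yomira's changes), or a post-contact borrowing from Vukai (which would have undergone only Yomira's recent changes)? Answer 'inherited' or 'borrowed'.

borrowed

If inherited, *kulmonbodi would pass through all of Yomira's changes:
Yomira: *kulmonbodi
  kulmonbodi → kulmunbudi   [vowel merger]
  kulmunbudi (rule 2 does not apply)
  kulmunbudi → kulmunbuzi   [intervocalic lenition]
  kulmunbuzi (rule 4 does not apply)
  kulmunbuzi → kulmumbuzi   [nasal place assimilation]
  giving Yomira kulmumbuzi.
If borrowed from Vukai 'kulmonbodi' after the early changes, it would undergo only the recent ones:
  rule 4 (unconditioned shift): no change (kulmonbodi)
  rule 5 (nasal place assimilation): kulmonbodi → kulmombodi
  ⇒ as a loan: kulmombodi
Yomira 'kulmombodi' matches the loan outcome 'kulmombodi', not the inherited 'kulmumbuzi' — it skipped the early Yomira changes, so it was borrowed from Vukai.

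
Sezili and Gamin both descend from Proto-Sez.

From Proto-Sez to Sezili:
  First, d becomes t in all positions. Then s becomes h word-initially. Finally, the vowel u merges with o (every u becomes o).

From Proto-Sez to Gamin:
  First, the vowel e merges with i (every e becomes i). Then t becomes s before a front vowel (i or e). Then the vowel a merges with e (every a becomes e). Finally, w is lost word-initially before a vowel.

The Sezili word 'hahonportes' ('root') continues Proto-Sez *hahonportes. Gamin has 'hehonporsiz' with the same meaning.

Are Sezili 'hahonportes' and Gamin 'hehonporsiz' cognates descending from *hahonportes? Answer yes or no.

Derive the expected Gamin reflex of *hahonportes:
Gamin: start from *hahonportes.
  rule 1 (vowel merger): hahonportes → hahonportis
  rule 2 (palatalisation): hahonportis → hahonporsis
  rule 3 (vowel merger): hahonporsis → hehonporsis
  rule 4: no change — hehonporsis
  ⇒ Gamin hehonporsis
The regular Gamin reflex would be 'hehonporsis', but the attested form is 'hehonporsiz'. The correspondence is irregular, so they are not cognates (the Gamin form has a different source).

no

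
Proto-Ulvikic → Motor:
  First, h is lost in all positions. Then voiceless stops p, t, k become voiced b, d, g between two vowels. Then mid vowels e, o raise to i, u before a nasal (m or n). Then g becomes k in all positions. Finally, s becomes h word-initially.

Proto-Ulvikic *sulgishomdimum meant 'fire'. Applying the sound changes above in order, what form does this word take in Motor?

Motor: *sulgishomdimum
  sulgishomdimum → sulgisomdimum   [h-loss]
  sulgisomdimum (rule 2 does not apply)
  sulgisomdimum → sulgisumdimum   [pre-nasal raising]
  sulgisumdimum → sulkisumdimum   [unconditioned shift]
  sulkisumdimum → hulkisumdimum   [debuccalisation]
  giving Motor hulkisumdimum.

hulkisumdimum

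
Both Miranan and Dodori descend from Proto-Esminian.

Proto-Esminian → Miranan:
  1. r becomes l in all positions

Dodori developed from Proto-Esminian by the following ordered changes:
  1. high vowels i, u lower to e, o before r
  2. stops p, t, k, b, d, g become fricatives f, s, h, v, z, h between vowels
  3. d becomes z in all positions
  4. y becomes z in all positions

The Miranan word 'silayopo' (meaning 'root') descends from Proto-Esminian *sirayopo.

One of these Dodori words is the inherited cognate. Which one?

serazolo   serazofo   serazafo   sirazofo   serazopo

Dodori: *sirayopo
  sirayopo → serayopo   [pre-rhotic lowering]
  serayopo → serayofo   [intervocalic lenition]
  serayofo (rule 3 does not apply)
  serayofo → serazofo   [unconditioned shift]
  giving Dodori serazofo.
Only 'serazofo' matches the regular Dodori development of *sirayopo.

serazofo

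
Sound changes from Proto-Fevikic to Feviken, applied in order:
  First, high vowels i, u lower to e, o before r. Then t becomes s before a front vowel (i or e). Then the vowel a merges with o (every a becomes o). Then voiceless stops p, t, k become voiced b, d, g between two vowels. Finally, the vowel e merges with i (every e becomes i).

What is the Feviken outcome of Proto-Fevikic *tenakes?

sinogis

Feviken: start from *tenakes.
  rule 1: no change — tenakes
  rule 2 (palatalisation): tenakes → senakes
  rule 3 (vowel merger): senakes → senokes
  rule 4 (intervocalic voicing): senokes → senoges
  rule 5 (vowel merger): senoges → sinogis
  ⇒ Feviken sinogis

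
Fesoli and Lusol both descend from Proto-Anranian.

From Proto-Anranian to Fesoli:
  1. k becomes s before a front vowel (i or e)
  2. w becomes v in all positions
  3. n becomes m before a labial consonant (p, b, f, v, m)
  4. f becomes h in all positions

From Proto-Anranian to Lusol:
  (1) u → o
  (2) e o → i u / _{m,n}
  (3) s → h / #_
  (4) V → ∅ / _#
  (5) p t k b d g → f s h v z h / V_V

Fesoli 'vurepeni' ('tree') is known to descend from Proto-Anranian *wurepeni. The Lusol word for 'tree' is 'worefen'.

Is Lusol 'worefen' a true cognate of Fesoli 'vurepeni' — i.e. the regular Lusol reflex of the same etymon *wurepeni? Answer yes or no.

Derive the expected Lusol reflex of *wurepeni:
Lusol: *wurepeni > worepeni > worepini > worepin > worefin  (by vowel merger, pre-nasal raising, apocope, intervocalic lenition)
The regular Lusol reflex would be 'worefin', but the attested form is 'worefen'. The correspondence is irregular, so they are not cognates (the Lusol form has a different source).

no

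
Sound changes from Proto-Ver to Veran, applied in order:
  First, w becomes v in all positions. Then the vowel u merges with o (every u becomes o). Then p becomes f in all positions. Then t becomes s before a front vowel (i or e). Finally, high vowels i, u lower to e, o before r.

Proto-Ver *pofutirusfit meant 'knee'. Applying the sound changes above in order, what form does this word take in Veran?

fofoserosfit

Veran: start from *pofutirusfit.
  rule 1: no change — pofutirusfit
  rule 2 (vowel merger): pofutirusfit → pofotirosfit
  rule 3 (unconditioned shift): pofotirosfit → fofotirosfit
  rule 4 (palatalisation): fofotirosfit → fofosirosfit
  rule 5 (pre-rhotic lowering): fofosirosfit → fofoserosfit
  ⇒ Veran fofoserosfit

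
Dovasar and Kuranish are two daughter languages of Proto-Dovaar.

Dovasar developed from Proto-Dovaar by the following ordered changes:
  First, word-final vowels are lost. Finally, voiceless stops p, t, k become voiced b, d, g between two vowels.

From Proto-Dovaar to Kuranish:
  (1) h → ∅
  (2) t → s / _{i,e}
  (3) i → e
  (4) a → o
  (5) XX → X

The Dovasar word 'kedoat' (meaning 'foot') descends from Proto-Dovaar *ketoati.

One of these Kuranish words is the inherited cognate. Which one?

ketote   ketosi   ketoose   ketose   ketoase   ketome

ketose

Kuranish: start from *ketoati.
  rule 1: no change — ketoati
  rule 2 (palatalisation): ketoati → ketoasi
  rule 3 (vowel merger): ketoasi → ketoase
  rule 4 (vowel merger): ketoase → ketoose
  rule 5 (degemination): ketoose → ketose
  ⇒ Kuranish ketose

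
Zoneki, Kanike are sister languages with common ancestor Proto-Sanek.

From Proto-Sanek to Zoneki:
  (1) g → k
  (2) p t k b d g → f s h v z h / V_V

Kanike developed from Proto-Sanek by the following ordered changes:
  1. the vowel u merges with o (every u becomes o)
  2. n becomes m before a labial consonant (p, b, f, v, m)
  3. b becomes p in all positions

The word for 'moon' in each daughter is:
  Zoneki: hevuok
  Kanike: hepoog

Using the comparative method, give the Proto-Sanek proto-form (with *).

*hebuog

Position 4: Zoneki has u, Kanike has o. Zoneki preserves u here (none of its changes turn any other segment into u), so the proto-segment is *u.
Position 3: Zoneki has v, Kanike has p. Taking the neighbouring segments as reconstructed: Zoneki v could go back to *b or *v; Kanike p could go back to *p or *b — the one source consistent with every daughter is *b.
Position 6: Zoneki has k, Kanike has g. Kanike preserves g here (none of its changes turn any other segment into g), so the proto-segment is *g.
Verify the candidate proto-form against each daughter:
Zoneki: start from *hebuog.
  rule 1 (unconditioned shift): hebuog → hebuok
  rule 2 (intervocalic lenition): hebuok → hevuok
  ⇒ Zoneki hevuok
Kanike: *hebuog > heboog > hepoog  (by vowel merger, unconditioned shift)
Only *hebuog yields all of Zoneki hevuok, Kanike hepoog.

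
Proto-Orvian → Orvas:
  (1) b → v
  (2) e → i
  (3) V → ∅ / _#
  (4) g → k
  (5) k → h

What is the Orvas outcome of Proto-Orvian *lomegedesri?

Orvas: start from *lomegedesri.
  rule 1: no change — lomegedesri
  rule 2 (vowel merger): lomegedesri → lomigidisri
  rule 3 (apocope): lomigidisri → lomigidisr
  rule 4 (unconditioned shift): lomigidisr → lomikidisr
  rule 5 (unconditioned shift): lomikidisr → lomihidisr
  ⇒ Orvas lomihidisr

lomihidisr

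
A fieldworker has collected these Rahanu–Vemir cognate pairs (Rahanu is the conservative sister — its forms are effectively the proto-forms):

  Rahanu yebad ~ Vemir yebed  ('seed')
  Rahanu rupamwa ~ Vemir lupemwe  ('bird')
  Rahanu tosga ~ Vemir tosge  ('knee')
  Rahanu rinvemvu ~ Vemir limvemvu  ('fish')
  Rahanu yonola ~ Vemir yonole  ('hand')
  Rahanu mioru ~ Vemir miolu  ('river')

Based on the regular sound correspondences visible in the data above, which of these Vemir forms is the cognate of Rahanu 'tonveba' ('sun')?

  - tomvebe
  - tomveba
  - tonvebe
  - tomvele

rinvemvu ~ limvemvu — Rahanu n corresponds to Vemir m after a vowel, before a labial obstruent.
rupamwa ~ lupemwe, tosga ~ tosge — Rahanu a corresponds to Vemir e word-finally.
Applying these to Rahanu 'tonveba':
  tonveba → tomveba   (n→m after a vowel, before a labial obstruent)
  tomveba → tomvebe   (a→e word-finally)
So the Vemir cognate is 'tomvebe'.

tomvebe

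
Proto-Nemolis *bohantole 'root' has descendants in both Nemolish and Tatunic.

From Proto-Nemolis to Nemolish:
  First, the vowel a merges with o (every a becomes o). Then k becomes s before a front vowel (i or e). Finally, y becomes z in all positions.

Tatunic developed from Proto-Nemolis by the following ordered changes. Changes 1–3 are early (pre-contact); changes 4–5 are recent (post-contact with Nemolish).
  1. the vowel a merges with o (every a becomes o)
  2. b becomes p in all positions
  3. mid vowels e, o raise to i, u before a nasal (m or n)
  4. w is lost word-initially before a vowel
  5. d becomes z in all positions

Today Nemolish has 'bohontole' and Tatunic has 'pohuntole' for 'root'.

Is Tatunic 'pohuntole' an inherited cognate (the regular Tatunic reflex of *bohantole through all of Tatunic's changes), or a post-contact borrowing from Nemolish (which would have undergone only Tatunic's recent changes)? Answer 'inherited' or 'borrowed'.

If inherited, *bohantole would pass through all of Tatunic's changes:
Tatunic: *bohantole
  bohantole → bohontole   [vowel merger]
  bohontole → pohontole   [unconditioned shift]
  pohontole → pohuntole   [pre-nasal raising]
  pohuntole (rule 4 does not apply)
  pohuntole (rule 5 does not apply)
  giving Tatunic pohuntole.
If borrowed from Nemolish 'bohontole' after the early changes, it would undergo only the recent ones:
  rule 4 (glide loss): no change (bohontole)
  rule 5 (unconditioned shift): no change (bohontole)
  ⇒ as a loan: bohontole
Tatunic 'pohuntole' matches the inherited outcome exactly, so it is an inherited cognate, not a loan.

inherited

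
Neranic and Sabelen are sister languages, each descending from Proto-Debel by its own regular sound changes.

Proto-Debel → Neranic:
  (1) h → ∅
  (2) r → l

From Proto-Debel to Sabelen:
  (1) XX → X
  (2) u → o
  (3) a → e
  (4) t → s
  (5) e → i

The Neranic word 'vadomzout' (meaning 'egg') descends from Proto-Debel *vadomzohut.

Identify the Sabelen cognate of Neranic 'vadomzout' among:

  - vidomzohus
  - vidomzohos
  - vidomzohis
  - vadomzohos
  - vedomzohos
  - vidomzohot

Sabelen: *vadomzohut > vadomzohot > vedomzohot > vedomzohos > vidomzohos  (by vowel merger, vowel merger, unconditioned shift, vowel merger)
The other candidates each miss or misapply at least one Sabelen change.

vidomzohos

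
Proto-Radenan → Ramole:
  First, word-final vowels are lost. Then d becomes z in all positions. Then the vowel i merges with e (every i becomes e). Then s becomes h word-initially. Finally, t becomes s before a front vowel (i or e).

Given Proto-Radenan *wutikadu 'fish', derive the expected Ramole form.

wusekaz

Ramole: *wutikadu > wutikad > wutikaz > wutekaz > wusekaz  (by apocope, unconditioned shift, vowel merger, palatalisation)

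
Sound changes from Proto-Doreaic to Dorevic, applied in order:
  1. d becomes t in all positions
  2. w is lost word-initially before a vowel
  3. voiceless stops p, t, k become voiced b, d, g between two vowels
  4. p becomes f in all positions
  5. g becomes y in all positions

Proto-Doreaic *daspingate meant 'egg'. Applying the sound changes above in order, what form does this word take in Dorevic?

Dorevic: *daspingate
  daspingate → taspingate   [unconditioned shift]
  taspingate (rule 2 does not apply)
  taspingate → taspingade   [intervocalic voicing]
  taspingade → tasfingade   [unconditioned shift]
  tasfingade → tasfinyade   [unconditioned shift]
  giving Dorevic tasfinyade.

tasfinyade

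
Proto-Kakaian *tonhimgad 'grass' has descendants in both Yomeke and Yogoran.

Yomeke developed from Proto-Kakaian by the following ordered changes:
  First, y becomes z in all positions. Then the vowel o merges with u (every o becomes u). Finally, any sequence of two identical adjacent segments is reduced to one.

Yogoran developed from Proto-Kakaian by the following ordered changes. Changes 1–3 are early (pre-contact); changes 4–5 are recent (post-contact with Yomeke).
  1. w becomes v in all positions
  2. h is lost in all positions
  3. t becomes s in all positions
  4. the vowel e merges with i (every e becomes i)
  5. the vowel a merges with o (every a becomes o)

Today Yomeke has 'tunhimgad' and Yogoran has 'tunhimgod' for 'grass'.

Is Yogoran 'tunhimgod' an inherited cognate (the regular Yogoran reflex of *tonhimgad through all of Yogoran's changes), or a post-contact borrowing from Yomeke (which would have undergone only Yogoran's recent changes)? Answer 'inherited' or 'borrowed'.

If inherited, *tonhimgad would pass through all of Yogoran's changes:
Yogoran: start from *tonhimgad.
  rule 1: no change — tonhimgad
  rule 2 (h-loss): tonhimgad → tonimgad
  rule 3 (unconditioned shift): tonimgad → sonimgad
  rule 4: no change — sonimgad
  rule 5 (vowel merger): sonimgad → sonimgod
  ⇒ Yogoran sonimgod
If borrowed from Yomeke 'tunhimgad' after the early changes, it would undergo only the recent ones:
  rule 4 (vowel merger): no change (tunhimgad)
  rule 5 (vowel merger): tunhimgad → tunhimgod
  ⇒ as a loan: tunhimgod
Yogoran 'tunhimgod' matches the loan outcome 'tunhimgod', not the inherited 'sonimgod' — it skipped the early Yogoran changes, so it was borrowed from Yomeke.

borrowed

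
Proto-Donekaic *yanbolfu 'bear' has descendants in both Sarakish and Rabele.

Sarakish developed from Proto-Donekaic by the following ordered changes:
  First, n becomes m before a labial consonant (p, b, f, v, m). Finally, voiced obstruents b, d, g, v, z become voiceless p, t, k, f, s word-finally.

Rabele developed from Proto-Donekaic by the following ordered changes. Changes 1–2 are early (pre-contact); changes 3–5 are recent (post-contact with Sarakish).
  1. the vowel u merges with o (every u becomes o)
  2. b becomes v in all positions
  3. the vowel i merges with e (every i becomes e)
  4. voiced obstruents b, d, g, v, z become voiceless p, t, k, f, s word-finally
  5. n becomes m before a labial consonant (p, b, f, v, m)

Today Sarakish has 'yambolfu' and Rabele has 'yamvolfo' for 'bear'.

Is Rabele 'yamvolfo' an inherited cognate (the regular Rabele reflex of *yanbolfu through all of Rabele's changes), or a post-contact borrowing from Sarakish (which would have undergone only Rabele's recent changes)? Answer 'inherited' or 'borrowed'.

inherited

If inherited, *yanbolfu would pass through all of Rabele's changes:
Rabele: *yanbolfu > yanbolfo > yanvolfo > yamvolfo  (by vowel merger, unconditioned shift, nasal place assimilation)
If borrowed from Sarakish 'yambolfu' after the early changes, it would undergo only the recent ones:
  rule 3 (vowel merger): no change (yambolfu)
  rule 4 (final devoicing): no change (yambolfu)
  rule 5 (nasal place assimilation): no change (yambolfu)
  ⇒ as a loan: yambolfu
Rabele 'yamvolfo' matches the inherited outcome exactly, so it is an inherited cognate, not a loan.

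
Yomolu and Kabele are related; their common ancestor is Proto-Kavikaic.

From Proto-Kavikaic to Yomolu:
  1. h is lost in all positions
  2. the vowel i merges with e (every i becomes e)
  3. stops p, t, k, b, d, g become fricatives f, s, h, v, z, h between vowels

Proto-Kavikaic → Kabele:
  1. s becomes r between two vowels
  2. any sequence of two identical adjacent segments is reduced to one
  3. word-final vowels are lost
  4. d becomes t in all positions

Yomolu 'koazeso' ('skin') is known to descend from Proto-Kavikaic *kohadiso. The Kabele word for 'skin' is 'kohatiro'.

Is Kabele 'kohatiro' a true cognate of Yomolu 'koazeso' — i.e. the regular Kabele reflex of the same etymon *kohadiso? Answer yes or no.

no

Derive the expected Kabele reflex of *kohadiso:
Kabele: *kohadiso
  kohadiso → kohadiro   [rhotacism]
  kohadiro (rule 2 does not apply)
  kohadiro → kohadir   [apocope]
  kohadir → kohatir   [unconditioned shift]
  giving Kabele kohatir.
The regular Kabele reflex would be 'kohatir', but the attested form is 'kohatiro'. The correspondence is irregular, so they are not cognates (the Kabele form has a different source).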